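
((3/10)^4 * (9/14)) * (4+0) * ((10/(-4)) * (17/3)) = -4131/14000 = -0.30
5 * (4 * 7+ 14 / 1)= 210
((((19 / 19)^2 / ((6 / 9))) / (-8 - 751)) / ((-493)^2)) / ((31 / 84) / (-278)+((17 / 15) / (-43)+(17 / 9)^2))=-67779180 / 29510092151932513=-0.00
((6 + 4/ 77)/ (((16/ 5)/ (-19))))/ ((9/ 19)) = -420565/ 5544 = -75.86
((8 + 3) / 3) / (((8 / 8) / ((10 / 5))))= 22 / 3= 7.33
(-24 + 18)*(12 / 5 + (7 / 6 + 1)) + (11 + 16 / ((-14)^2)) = -3998 / 245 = -16.32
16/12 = 4/3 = 1.33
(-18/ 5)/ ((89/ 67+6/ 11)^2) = -9777042/ 9535805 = -1.03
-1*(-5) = 5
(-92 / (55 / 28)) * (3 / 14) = -552 / 55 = -10.04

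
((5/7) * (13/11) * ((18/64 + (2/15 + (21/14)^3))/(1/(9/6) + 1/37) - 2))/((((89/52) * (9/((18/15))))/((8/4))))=2403349/5276810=0.46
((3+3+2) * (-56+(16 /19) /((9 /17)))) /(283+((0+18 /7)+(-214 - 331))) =65128 /38817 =1.68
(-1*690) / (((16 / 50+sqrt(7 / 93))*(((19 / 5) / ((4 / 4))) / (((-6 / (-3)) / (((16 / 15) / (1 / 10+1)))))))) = -630.11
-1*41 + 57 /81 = -1088 /27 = -40.30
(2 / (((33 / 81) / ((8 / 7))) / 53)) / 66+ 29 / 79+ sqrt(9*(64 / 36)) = 8.87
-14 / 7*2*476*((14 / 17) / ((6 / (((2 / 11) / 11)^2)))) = -3136 / 43923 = -0.07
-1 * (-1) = 1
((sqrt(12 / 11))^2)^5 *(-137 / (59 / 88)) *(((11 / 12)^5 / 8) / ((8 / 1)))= -1507 / 472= -3.19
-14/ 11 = -1.27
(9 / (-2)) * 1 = -9 / 2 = -4.50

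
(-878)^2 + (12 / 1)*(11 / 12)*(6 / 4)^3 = 6167369 / 8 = 770921.12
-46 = -46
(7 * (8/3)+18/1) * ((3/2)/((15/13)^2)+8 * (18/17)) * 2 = 538406/765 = 703.80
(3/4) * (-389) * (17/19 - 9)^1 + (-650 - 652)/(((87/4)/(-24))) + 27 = 4218897/1102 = 3828.40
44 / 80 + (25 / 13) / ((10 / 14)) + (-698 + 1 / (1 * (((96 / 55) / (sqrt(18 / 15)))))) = -180637 / 260 + 11 * sqrt(30) / 96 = -694.13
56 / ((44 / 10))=140 / 11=12.73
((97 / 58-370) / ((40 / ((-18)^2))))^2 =2994294542409 / 336400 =8900994.48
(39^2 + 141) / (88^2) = 831 / 3872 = 0.21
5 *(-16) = -80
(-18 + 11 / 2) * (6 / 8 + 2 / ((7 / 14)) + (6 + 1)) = -1175 / 8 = -146.88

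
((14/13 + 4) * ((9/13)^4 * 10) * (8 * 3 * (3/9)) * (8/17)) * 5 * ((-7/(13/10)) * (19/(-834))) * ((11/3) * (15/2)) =8446893840000/11405749667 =740.58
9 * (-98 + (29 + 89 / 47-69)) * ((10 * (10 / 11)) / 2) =-2878650 / 517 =-5567.99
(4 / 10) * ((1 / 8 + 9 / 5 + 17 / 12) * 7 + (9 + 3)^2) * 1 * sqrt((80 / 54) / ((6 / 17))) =20087 * sqrt(85) / 1350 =137.18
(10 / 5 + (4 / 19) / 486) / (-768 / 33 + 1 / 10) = -1015960 / 11768733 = -0.09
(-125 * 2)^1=-250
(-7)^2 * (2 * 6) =588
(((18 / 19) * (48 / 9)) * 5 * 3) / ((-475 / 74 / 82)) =-1747584 / 1805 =-968.19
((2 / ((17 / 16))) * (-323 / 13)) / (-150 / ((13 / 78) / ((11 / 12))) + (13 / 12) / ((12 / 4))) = 21888 / 385931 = 0.06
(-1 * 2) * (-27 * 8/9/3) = 16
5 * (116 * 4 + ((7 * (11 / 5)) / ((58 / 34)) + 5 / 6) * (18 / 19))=1304057 / 551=2366.71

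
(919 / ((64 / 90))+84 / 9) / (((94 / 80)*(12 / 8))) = 738.54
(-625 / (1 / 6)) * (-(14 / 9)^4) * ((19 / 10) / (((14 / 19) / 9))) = 123823000 / 243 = 509559.67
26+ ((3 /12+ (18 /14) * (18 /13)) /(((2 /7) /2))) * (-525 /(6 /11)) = -1419871 /104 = -13652.61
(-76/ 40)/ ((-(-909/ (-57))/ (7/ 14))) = 361/ 6060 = 0.06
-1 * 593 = -593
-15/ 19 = -0.79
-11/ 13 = -0.85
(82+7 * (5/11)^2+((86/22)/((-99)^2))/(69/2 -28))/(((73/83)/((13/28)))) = 9707151871/220365684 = 44.05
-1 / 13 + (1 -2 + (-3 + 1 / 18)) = -941 / 234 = -4.02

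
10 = 10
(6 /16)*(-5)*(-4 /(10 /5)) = 15 /4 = 3.75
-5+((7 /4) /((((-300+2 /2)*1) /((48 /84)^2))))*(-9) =-10429 /2093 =-4.98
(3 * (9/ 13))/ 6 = 9/ 26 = 0.35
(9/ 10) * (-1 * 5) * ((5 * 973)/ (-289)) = 43785/ 578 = 75.75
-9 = -9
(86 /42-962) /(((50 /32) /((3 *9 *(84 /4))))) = -8708688 /25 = -348347.52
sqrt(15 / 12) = sqrt(5) / 2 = 1.12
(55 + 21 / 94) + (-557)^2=29168597 / 94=310304.22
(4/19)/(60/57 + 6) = 2/67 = 0.03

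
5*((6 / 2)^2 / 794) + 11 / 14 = 2341 / 2779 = 0.84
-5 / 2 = -2.50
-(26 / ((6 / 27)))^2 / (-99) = 1521 / 11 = 138.27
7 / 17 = 0.41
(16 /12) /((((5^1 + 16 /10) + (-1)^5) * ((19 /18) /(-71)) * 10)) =-213 /133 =-1.60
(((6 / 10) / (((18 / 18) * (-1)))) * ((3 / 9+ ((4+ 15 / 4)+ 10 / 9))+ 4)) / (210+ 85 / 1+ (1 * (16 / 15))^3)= -106875 / 3998884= -0.03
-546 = -546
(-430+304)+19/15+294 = 2539/15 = 169.27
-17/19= -0.89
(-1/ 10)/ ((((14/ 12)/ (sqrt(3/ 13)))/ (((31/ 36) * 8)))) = -62 * sqrt(39)/ 1365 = -0.28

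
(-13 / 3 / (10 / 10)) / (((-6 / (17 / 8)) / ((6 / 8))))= 221 / 192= 1.15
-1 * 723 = -723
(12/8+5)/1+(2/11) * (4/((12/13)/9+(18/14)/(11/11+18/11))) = 794911/102806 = 7.73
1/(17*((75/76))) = 76/1275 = 0.06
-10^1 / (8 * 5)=-1 / 4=-0.25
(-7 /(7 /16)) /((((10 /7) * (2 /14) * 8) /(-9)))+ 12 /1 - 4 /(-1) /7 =3527 /35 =100.77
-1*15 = -15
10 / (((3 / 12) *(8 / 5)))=25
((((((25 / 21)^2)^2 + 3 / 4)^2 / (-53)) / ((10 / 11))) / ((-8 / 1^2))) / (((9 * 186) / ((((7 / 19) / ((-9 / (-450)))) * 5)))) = 1266394623793475 / 1165872911292456192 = 0.00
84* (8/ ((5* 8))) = 84/ 5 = 16.80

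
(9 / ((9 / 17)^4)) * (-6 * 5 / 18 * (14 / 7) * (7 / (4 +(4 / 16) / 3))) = -3340840 / 5103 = -654.68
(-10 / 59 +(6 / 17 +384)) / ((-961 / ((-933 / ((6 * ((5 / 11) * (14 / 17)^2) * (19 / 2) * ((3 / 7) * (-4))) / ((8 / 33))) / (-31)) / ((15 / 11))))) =1600713268 / 22542104925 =0.07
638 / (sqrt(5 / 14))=638 * sqrt(70) / 5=1067.58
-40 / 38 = -20 / 19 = -1.05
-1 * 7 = -7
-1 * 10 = -10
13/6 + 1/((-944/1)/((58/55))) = 168653/77880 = 2.17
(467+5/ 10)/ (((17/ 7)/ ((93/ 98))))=182.68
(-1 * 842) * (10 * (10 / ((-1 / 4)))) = 336800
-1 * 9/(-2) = 9/2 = 4.50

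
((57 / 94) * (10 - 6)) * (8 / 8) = 114 / 47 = 2.43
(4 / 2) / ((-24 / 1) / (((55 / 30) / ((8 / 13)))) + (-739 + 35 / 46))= -13156 / 4909129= -0.00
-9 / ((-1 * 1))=9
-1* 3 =-3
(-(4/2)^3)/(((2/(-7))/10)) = 280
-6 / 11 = -0.55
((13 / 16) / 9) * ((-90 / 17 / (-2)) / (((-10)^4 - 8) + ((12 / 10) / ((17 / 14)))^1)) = 325 / 13590464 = 0.00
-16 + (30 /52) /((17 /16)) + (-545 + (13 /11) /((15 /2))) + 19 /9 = -61063012 /109395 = -558.19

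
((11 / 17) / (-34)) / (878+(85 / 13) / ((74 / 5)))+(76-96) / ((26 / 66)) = -161187003923 / 3174894177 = -50.77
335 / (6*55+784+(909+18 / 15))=1675 / 10121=0.17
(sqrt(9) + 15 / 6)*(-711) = -7821 / 2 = -3910.50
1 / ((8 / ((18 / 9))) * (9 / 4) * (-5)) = -1 / 45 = -0.02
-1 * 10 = -10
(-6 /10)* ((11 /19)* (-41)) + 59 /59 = 1448 /95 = 15.24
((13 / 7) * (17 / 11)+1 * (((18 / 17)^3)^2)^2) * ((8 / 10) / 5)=871342123190370932 / 1121547806667289925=0.78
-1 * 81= -81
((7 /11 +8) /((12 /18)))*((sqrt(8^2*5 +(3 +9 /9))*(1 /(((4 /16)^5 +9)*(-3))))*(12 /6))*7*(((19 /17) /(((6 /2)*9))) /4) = -6469120 /5170737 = -1.25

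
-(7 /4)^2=-49 /16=-3.06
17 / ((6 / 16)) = 136 / 3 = 45.33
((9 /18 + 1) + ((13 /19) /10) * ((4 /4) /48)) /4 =13693 /36480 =0.38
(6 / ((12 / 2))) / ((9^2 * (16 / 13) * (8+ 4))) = 13 / 15552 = 0.00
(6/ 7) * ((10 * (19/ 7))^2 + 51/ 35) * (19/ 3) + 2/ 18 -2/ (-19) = 4007.54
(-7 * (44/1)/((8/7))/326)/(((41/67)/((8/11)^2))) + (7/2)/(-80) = -8919071/11762080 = -0.76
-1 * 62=-62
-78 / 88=-39 / 44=-0.89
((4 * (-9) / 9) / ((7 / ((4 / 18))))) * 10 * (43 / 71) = -3440 / 4473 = -0.77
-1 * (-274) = 274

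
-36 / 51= -12 / 17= -0.71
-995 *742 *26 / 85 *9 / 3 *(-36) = 414623664 / 17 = 24389627.29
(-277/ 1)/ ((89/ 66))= -18282/ 89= -205.42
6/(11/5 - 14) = -30/59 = -0.51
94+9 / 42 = 1319 / 14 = 94.21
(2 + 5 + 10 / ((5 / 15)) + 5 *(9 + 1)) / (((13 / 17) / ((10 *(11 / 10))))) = 16269 / 13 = 1251.46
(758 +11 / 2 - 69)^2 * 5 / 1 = 9646605 / 4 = 2411651.25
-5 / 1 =-5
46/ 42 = 23/ 21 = 1.10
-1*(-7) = 7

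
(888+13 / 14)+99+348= 18703 / 14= 1335.93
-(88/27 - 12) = 236/27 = 8.74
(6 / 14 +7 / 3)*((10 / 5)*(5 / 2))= 290 / 21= 13.81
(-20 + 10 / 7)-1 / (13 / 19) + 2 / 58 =-52776 / 2639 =-20.00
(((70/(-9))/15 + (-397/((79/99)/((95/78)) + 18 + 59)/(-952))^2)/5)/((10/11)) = -8271541499678634991/72514299368945750400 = -0.11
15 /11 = 1.36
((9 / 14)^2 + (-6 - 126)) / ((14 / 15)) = -386865 / 2744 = -140.99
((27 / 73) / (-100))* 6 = -81 / 3650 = -0.02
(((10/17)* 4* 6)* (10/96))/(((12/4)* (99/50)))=1250/5049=0.25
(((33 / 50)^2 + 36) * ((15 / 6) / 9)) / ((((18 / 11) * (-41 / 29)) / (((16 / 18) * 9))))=-3228599 / 92250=-35.00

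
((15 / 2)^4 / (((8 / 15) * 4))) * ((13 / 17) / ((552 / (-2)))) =-4.11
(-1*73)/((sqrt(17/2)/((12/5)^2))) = -10512*sqrt(34)/425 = -144.22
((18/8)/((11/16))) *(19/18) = 38/11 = 3.45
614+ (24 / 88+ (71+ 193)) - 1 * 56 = 9045 / 11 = 822.27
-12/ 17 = -0.71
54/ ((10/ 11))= 297/ 5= 59.40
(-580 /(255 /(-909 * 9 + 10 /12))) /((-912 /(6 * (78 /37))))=-18503537 /71706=-258.05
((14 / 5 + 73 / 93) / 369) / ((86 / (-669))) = -371741 / 4918770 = -0.08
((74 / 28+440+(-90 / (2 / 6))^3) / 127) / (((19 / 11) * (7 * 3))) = -159532307 / 37338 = -4272.65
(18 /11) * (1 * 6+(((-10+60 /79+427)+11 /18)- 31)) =559373 /869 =643.70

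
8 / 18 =4 / 9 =0.44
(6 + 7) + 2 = 15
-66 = -66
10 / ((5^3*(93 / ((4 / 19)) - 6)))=8 / 43575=0.00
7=7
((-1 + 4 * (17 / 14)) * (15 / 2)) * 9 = 260.36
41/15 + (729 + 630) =20426/15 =1361.73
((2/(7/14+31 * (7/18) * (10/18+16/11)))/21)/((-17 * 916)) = -297/1201060574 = -0.00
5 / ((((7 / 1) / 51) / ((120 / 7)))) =30600 / 49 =624.49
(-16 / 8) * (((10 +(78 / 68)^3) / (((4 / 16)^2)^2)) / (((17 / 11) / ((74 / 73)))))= -23566094464 / 6097033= -3865.17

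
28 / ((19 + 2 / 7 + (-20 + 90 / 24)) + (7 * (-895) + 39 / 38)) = -14896 / 3330819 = -0.00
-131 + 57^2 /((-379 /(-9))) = -53.85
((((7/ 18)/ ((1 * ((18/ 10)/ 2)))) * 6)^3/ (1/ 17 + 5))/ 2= 1457750/ 846369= 1.72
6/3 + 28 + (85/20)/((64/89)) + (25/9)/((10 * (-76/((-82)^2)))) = 496163/43776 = 11.33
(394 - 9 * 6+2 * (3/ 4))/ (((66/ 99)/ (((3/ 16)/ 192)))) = 2049/ 4096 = 0.50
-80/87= -0.92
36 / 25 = 1.44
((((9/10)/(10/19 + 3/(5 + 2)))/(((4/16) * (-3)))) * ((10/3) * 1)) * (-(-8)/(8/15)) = -7980/127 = -62.83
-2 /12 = -1 /6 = -0.17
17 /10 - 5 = -33 /10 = -3.30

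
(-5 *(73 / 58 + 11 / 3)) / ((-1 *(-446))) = -4285 / 77604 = -0.06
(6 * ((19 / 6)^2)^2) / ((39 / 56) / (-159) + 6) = 48349091 / 480465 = 100.63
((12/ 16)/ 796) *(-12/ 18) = -1/ 1592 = -0.00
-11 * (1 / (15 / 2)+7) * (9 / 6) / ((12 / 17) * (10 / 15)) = -20009 / 80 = -250.11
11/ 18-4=-61/ 18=-3.39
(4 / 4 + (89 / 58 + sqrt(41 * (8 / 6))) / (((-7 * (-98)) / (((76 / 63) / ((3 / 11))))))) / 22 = 38 * sqrt(123) / 194481 + 949292 / 20679813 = 0.05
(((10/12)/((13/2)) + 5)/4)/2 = 25/39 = 0.64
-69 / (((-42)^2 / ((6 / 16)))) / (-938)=23 / 1470784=0.00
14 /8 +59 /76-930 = -17622 /19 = -927.47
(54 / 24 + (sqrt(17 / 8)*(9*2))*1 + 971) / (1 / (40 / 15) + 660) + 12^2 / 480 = 4*sqrt(34) / 587 + 93709 / 52830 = 1.81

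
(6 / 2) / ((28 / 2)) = 3 / 14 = 0.21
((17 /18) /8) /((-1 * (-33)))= 17 /4752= 0.00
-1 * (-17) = 17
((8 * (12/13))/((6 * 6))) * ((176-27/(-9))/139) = 1432/5421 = 0.26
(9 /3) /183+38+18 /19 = 45159 /1159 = 38.96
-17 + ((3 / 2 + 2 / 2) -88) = -205 / 2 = -102.50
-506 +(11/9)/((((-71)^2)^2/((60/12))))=-115724795219/228705129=-506.00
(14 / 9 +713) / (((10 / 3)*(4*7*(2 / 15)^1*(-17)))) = -6431 / 1904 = -3.38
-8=-8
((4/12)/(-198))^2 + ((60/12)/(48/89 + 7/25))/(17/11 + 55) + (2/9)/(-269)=5763180949283/53811144322452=0.11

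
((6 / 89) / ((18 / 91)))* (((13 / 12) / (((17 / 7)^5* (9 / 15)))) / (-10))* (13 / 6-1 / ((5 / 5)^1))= -139178767 / 163771985808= -0.00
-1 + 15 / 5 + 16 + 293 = 311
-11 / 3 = -3.67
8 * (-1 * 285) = -2280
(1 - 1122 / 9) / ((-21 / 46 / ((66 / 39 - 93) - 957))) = -33225064 / 117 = -283974.91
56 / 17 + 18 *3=57.29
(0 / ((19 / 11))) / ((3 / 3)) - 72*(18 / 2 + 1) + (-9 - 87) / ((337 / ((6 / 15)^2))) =-6066384 / 8425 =-720.05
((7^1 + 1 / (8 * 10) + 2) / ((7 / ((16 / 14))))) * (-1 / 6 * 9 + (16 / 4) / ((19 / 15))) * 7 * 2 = 6489 / 190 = 34.15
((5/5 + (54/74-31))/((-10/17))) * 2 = 18411/185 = 99.52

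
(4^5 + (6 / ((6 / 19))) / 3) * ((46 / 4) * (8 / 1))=284372 / 3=94790.67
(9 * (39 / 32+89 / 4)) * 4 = 6759 / 8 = 844.88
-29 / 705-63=-44444 / 705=-63.04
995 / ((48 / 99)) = 32835 / 16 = 2052.19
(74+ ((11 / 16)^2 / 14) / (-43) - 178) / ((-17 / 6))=48083307 / 1309952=36.71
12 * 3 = 36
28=28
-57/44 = -1.30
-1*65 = -65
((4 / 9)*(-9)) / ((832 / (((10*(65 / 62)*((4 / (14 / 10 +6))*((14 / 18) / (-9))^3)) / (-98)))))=-875 / 4876502616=-0.00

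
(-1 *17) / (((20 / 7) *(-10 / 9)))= 1071 / 200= 5.36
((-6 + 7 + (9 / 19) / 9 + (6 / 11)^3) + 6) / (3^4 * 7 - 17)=91229 / 6954475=0.01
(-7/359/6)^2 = 0.00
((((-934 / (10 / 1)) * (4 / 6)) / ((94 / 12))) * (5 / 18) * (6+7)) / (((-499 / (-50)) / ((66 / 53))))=-13356200 / 3729027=-3.58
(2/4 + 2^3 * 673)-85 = 10599/2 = 5299.50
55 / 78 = 0.71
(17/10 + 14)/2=7.85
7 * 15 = 105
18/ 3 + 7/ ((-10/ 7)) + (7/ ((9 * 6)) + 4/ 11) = 2366/ 1485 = 1.59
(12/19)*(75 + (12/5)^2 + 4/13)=316164/6175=51.20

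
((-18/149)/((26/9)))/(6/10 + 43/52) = -1620/55279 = -0.03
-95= -95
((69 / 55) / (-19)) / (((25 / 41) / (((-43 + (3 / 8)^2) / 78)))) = 198973 / 3344000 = 0.06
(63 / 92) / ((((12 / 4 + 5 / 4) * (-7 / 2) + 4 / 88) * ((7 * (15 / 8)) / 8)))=-1408 / 50025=-0.03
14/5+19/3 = 137/15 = 9.13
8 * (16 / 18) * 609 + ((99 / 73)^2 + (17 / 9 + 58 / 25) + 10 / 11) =57210113518 / 13189275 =4337.62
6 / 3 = 2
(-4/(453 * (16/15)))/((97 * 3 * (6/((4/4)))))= -0.00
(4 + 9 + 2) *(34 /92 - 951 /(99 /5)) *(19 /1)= -6873155 /506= -13583.31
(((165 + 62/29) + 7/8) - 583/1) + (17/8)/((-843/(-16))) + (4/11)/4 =-892494277/2151336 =-414.86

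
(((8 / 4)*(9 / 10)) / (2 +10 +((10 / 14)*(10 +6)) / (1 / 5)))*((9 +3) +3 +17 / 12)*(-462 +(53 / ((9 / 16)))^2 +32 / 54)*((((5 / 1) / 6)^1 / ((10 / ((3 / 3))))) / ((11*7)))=13430081 / 3449952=3.89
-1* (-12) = 12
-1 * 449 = -449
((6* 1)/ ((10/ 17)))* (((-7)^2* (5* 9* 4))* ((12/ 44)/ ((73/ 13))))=3508596/ 803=4369.36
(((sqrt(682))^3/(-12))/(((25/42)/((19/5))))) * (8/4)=-90706 * sqrt(682)/125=-18950.39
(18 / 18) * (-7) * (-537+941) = -2828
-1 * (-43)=43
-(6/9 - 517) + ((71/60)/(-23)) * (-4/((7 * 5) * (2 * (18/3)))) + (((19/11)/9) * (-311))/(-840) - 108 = 408.40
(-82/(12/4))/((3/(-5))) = 410/9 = 45.56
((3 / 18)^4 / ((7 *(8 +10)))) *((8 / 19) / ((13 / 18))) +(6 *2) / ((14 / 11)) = 377275 / 40014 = 9.43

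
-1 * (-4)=4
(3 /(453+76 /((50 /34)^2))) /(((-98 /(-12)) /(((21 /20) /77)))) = 3375 /328885942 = 0.00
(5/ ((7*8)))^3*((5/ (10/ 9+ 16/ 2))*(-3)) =-16875/ 14400512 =-0.00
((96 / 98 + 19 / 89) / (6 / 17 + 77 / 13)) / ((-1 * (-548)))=1149863 / 3314691436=0.00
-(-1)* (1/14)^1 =1/14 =0.07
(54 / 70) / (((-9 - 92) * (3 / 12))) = -108 / 3535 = -0.03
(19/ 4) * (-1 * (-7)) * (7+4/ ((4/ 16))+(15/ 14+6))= 7999/ 8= 999.88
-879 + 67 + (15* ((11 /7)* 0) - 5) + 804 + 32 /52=-161 /13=-12.38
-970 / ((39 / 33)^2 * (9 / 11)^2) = -14201770 / 13689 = -1037.46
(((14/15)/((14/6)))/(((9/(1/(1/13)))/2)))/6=26/135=0.19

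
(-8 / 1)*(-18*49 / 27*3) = 784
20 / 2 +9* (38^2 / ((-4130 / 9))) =-18.32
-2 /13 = -0.15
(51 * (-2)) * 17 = -1734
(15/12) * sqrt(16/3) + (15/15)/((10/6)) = 3/5 + 5 * sqrt(3)/3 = 3.49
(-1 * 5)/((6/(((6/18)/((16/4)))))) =-5/72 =-0.07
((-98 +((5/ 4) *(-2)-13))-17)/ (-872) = 261/ 1744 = 0.15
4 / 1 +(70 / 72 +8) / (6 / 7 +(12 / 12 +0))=4133 / 468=8.83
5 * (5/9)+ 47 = 448/9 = 49.78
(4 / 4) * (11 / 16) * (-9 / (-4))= 99 / 64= 1.55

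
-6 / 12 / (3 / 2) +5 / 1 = 14 / 3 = 4.67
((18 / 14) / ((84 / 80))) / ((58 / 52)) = 1560 / 1421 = 1.10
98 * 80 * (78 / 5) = 122304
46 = 46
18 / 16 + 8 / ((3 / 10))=667 / 24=27.79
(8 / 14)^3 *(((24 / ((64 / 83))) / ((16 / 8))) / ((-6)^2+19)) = 996 / 18865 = 0.05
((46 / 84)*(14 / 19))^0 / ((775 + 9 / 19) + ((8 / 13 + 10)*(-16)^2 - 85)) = 247 / 841779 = 0.00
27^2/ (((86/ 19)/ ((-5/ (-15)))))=53.69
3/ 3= 1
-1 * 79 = -79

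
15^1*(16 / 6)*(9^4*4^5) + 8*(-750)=268732560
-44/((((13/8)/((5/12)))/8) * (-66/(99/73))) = 1760/949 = 1.85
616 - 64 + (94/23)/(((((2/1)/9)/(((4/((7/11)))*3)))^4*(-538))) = -393334.74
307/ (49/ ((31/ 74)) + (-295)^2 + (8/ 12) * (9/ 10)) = 47585/ 13507098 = 0.00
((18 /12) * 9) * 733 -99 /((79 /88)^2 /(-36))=178714863 /12482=14317.81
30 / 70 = 3 / 7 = 0.43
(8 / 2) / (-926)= -2 / 463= -0.00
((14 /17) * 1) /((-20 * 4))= -7 /680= -0.01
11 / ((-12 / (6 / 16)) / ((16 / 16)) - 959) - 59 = -58480 / 991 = -59.01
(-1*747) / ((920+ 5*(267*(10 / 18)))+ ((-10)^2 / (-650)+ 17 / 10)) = -291330 / 648653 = -0.45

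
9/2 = 4.50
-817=-817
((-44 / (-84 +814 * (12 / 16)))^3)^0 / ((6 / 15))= 5 / 2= 2.50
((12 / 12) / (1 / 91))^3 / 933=753571 / 933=807.69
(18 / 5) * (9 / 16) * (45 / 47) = 729 / 376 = 1.94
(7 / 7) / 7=1 / 7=0.14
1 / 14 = 0.07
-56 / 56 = -1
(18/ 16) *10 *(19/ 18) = 95/ 8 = 11.88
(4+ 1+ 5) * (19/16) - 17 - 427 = -432.12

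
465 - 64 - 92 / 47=18755 / 47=399.04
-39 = -39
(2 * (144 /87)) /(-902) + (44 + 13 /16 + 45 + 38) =26745787 /209264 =127.81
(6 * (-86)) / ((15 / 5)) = -172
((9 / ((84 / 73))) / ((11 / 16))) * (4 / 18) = 584 / 231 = 2.53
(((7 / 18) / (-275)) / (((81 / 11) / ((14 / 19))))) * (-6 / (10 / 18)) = 98 / 64125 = 0.00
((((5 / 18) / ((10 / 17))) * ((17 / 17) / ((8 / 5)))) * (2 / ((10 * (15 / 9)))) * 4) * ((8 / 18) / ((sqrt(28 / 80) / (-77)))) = -187 * sqrt(35) / 135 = -8.19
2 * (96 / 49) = 192 / 49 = 3.92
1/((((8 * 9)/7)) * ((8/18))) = 0.22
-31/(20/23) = -713/20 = -35.65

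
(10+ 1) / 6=11 / 6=1.83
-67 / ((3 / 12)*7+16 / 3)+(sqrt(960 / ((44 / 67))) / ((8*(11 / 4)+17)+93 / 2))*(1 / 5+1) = -804 / 85+16*sqrt(11055) / 3135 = -8.92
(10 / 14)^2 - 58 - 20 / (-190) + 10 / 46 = -1224120 / 21413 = -57.17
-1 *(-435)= 435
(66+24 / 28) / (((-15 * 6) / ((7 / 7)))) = -26 / 35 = -0.74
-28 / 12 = -2.33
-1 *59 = -59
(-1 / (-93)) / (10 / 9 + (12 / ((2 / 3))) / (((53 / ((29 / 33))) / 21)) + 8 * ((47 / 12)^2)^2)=503712 / 88536131161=0.00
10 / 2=5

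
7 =7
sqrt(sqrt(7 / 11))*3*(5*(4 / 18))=10*11^(3 / 4)*7^(1 / 4) / 33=2.98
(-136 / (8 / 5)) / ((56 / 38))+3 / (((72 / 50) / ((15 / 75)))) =-57.26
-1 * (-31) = 31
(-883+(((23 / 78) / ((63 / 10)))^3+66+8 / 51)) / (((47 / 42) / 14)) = -10219.23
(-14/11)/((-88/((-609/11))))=-4263/5324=-0.80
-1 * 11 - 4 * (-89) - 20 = 325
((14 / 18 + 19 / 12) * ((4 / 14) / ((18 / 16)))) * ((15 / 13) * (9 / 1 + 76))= 144500 / 2457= 58.81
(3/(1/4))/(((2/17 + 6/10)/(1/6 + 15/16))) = 4505/244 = 18.46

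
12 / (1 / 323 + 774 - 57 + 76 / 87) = 84303 / 5043263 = 0.02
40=40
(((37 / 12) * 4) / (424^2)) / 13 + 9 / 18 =0.50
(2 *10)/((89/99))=1980/89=22.25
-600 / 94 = -300 / 47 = -6.38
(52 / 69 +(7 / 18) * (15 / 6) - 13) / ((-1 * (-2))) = -5.64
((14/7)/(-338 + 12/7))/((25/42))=-294/29425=-0.01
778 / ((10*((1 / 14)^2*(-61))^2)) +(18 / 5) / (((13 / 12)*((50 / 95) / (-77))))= 383415676 / 1209325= 317.05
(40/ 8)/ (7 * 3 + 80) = 5/ 101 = 0.05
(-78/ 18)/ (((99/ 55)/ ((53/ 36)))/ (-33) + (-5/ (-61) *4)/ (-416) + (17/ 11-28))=240405880/ 1469751861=0.16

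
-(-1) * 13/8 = 13/8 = 1.62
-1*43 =-43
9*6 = 54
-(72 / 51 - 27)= 435 / 17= 25.59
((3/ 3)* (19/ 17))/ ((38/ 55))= 55/ 34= 1.62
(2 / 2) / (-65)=-1 / 65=-0.02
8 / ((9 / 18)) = 16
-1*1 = -1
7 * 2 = 14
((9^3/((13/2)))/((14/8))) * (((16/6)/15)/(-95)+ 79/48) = 9108207/86450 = 105.36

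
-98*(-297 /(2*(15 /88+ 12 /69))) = 29455272 /697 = 42260.07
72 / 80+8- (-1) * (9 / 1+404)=4219 / 10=421.90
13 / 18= 0.72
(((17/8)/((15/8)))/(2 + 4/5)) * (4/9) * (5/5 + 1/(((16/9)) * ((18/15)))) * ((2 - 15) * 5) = -17.17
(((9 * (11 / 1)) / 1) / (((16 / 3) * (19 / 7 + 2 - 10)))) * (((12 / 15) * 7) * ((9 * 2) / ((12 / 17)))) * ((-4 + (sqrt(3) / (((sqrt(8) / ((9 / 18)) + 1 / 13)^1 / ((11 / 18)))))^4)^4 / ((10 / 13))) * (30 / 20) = -300870447811902435903403239131681972178448016448478678037620334031908991115451372623 / 1203309636161121487811799281192343875335067626768614608609970856026359935795200 - 666407933609973071622646742694300682548149556655294791072577465257089682961 * sqrt(2) / 56461600795848418159337428734625744901232527532311120899491875751987609600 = -250052.46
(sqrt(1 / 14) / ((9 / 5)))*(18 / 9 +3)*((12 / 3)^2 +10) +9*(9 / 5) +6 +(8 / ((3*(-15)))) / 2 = 325*sqrt(14) / 63 +199 / 9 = 41.41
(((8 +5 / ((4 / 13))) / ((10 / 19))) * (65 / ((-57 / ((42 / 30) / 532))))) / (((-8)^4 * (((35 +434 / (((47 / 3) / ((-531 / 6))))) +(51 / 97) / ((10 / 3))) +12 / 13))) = 74735687 / 5347922545803264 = 0.00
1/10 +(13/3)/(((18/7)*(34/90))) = 4.56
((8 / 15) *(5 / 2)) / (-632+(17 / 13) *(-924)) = -13 / 17943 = -0.00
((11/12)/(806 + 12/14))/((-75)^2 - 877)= 77/321800448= 0.00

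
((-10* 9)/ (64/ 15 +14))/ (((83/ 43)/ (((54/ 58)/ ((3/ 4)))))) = -1044900/ 329759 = -3.17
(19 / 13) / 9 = 19 / 117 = 0.16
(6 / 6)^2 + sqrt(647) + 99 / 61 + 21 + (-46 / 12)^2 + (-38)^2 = sqrt(647) + 3255169 / 2196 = 1507.75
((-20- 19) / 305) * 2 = -78 / 305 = -0.26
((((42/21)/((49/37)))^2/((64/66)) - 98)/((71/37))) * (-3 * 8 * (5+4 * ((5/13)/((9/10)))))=53361677315/6648369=8026.28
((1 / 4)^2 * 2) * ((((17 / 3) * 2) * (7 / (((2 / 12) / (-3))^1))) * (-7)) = 2499 / 2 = 1249.50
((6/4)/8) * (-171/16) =-513/256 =-2.00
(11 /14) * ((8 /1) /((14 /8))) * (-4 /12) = -176 /147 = -1.20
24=24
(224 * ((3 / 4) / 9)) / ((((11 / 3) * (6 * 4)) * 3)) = 7 / 99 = 0.07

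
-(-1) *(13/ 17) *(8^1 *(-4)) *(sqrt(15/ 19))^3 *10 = -62400 *sqrt(285)/ 6137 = -171.65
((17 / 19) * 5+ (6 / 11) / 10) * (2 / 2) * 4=18928 / 1045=18.11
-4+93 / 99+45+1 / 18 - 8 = 6731 / 198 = 33.99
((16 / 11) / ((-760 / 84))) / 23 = -168 / 24035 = -0.01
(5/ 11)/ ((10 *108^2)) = 1/ 256608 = 0.00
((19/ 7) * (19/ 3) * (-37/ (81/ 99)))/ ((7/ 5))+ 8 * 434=2916.72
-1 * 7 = -7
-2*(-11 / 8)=11 / 4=2.75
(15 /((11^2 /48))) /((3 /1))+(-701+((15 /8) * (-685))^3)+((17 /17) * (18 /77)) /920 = -105663960674251663 /49871360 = -2118730282.76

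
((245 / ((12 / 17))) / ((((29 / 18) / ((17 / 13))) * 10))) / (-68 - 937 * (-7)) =42483 / 9788428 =0.00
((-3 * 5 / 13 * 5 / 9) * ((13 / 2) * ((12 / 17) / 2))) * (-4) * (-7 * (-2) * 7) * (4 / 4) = 9800 / 17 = 576.47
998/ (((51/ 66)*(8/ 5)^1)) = 807.21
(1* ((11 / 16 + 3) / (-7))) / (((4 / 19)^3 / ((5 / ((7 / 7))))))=-2023405 / 7168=-282.28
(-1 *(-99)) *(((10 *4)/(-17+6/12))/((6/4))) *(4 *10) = -6400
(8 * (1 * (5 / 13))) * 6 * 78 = 1440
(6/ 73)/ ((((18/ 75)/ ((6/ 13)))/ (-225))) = -33750/ 949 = -35.56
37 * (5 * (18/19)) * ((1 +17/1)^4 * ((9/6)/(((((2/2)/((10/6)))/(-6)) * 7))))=-5243551200/133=-39425196.99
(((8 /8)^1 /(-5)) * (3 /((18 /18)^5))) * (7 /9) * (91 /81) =-637 /1215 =-0.52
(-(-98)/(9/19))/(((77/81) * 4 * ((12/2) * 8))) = 399/352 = 1.13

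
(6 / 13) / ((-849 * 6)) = -0.00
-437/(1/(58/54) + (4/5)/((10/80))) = -63365/1063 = -59.61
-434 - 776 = -1210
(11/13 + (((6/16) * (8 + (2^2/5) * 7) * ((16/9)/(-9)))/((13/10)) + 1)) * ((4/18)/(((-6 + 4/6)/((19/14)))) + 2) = 30691/14742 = 2.08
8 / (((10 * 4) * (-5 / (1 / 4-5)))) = 19 / 100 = 0.19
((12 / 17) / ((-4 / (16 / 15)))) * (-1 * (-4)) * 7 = -448 / 85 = -5.27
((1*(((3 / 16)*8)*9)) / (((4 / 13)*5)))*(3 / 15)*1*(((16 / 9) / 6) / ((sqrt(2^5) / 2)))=13*sqrt(2) / 100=0.18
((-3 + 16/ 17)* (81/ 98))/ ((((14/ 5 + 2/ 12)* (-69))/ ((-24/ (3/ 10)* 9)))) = -1458000/ 243593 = -5.99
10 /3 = 3.33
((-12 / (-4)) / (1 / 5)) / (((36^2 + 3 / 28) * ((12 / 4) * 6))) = 70 / 108873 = 0.00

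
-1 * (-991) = 991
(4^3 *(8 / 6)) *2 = 512 / 3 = 170.67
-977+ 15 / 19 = -18548 / 19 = -976.21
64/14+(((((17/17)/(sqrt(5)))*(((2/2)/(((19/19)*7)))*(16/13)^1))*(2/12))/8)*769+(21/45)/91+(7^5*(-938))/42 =-512355148/1365+769*sqrt(5)/1365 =-375350.50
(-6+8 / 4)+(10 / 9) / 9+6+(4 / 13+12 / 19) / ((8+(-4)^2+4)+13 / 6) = 7802356 / 3621267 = 2.15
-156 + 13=-143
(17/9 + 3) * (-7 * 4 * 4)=-547.56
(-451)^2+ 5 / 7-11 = 1423735 / 7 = 203390.71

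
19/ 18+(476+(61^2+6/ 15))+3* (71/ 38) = 4204.06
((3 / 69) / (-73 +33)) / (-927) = 1 / 852840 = 0.00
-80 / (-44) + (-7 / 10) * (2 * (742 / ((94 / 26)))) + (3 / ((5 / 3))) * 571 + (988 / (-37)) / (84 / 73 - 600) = 775966014368 / 1045304205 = 742.34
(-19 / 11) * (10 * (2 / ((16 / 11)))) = -95 / 4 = -23.75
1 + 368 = 369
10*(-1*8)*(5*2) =-800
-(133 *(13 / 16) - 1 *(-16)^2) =147.94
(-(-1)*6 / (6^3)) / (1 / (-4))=-1 / 9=-0.11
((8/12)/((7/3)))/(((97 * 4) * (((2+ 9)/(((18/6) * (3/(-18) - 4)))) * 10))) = -5/59752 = -0.00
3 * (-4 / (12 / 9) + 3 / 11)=-90 / 11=-8.18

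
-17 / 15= -1.13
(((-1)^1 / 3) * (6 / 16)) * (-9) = 9 / 8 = 1.12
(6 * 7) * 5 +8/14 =1474/7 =210.57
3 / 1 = 3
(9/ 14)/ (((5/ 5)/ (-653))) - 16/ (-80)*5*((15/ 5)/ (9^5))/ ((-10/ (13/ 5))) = -1445962433/ 3444525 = -419.79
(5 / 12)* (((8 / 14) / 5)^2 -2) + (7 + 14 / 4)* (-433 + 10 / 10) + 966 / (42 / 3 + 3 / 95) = -8755057721 / 1959510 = -4467.98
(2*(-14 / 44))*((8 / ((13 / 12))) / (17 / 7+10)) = -1568 / 4147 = -0.38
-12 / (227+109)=-1 / 28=-0.04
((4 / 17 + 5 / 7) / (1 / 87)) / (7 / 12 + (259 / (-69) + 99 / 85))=-13566780 / 329357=-41.19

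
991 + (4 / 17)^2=286415 / 289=991.06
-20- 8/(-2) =-16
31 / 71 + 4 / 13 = 687 / 923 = 0.74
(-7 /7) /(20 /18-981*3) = 9 /26477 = 0.00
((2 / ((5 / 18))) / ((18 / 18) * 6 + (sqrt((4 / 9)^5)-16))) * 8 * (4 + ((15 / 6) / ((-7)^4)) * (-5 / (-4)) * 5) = -336609918 / 14393995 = -23.39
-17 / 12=-1.42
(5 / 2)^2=25 / 4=6.25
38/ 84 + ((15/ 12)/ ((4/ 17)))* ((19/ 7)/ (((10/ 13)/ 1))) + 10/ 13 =24919/ 1248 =19.97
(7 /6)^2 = 49 /36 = 1.36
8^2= 64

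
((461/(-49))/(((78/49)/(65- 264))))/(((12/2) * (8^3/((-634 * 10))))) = -145406315/59904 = -2427.32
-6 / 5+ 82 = 404 / 5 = 80.80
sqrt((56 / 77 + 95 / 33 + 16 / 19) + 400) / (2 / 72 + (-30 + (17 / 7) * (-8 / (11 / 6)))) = -84 * sqrt(159000303) / 2136721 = -0.50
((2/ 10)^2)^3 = 1/ 15625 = 0.00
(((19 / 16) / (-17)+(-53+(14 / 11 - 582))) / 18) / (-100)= 0.35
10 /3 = 3.33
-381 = -381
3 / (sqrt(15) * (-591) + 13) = -1773 * sqrt(15) / 5239046-39 / 5239046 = -0.00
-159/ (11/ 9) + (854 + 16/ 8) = 7985/ 11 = 725.91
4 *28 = 112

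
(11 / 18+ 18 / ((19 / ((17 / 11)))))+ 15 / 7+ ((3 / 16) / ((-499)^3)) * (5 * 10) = 55206928042159 / 13088155898664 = 4.22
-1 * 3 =-3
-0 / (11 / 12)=0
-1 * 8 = -8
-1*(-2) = 2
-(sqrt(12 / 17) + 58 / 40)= -29 / 20 - 2 * sqrt(51) / 17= -2.29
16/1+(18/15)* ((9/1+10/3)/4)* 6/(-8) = 529/40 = 13.22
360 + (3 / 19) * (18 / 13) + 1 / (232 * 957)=19754363623 / 54839928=360.22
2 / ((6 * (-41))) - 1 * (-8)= 983 / 123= 7.99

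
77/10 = 7.70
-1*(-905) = 905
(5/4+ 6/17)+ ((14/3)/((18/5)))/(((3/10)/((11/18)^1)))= 210361/49572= 4.24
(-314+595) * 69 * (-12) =-232668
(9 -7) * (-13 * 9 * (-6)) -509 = 895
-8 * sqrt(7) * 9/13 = -14.65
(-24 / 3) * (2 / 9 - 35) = 2504 / 9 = 278.22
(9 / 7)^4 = 2.73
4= 4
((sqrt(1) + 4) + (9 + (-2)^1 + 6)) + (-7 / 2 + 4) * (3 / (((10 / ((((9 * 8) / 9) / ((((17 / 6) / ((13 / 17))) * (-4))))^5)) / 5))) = 36218598023250 / 2015993900449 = 17.97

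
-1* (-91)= 91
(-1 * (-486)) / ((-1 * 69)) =-162 / 23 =-7.04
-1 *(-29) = 29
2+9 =11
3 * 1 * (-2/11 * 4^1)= -24/11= -2.18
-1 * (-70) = 70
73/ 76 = 0.96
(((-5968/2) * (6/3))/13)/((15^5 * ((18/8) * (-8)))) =2984/88846875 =0.00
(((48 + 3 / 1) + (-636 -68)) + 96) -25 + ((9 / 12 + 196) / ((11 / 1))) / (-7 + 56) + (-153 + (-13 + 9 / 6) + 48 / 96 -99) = -1821033 / 2156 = -844.63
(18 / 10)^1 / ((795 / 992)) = 2.25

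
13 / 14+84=1189 / 14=84.93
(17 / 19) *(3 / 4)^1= 51 / 76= 0.67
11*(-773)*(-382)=3248146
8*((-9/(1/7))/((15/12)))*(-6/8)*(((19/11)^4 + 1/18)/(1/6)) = 1189651176/73205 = 16250.96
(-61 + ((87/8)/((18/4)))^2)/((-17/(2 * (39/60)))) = 103259/24480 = 4.22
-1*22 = -22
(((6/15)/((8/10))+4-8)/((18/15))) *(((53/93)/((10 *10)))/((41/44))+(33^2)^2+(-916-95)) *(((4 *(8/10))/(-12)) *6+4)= -8294370.04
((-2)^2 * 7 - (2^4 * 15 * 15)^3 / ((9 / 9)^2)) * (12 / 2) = -279935999832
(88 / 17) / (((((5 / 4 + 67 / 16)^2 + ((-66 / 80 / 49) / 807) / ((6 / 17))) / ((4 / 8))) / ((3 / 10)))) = 668118528 / 25440531331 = 0.03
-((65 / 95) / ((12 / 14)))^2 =-8281 / 12996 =-0.64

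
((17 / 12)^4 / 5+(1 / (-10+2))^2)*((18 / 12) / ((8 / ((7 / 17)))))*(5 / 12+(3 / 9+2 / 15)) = 31587311 / 564019200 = 0.06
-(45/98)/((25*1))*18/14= -81/3430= -0.02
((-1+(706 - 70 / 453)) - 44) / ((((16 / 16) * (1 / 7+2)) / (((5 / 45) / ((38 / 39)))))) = 27242033 / 774630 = 35.17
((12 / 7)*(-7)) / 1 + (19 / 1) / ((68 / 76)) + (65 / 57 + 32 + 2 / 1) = 43000 / 969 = 44.38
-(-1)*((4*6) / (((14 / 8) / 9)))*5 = 4320 / 7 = 617.14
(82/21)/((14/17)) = 697/147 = 4.74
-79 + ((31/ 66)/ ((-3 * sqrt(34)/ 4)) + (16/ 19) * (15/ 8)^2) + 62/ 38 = -5655/ 76 - 31 * sqrt(34)/ 1683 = -74.52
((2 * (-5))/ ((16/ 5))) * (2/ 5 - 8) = 23.75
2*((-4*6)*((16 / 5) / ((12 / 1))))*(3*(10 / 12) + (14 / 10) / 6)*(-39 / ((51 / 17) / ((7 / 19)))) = 238784 / 1425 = 167.57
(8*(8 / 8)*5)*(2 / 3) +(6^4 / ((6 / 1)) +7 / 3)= 245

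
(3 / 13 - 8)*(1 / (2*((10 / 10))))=-3.88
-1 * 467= -467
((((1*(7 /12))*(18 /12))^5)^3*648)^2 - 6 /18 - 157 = 7487.92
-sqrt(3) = -1.73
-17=-17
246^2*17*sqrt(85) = 1028772*sqrt(85) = 9484809.19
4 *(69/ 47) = 5.87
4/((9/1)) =0.44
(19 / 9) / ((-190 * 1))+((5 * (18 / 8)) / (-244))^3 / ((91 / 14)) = -3025671697 / 271941396480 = -0.01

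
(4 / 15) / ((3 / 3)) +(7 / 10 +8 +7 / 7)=9.97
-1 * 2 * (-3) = 6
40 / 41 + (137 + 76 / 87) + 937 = 3837554 / 3567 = 1075.85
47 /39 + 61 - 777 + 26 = -26863 /39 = -688.79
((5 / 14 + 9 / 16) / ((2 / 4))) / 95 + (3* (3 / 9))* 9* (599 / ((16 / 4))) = 7170133 / 5320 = 1347.77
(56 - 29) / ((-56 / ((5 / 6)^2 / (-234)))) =25 / 17472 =0.00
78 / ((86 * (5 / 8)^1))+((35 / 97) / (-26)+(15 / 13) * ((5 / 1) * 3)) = 781853 / 41710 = 18.74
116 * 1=116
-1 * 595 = -595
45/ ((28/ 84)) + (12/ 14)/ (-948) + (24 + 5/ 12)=1057883/ 6636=159.42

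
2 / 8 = 0.25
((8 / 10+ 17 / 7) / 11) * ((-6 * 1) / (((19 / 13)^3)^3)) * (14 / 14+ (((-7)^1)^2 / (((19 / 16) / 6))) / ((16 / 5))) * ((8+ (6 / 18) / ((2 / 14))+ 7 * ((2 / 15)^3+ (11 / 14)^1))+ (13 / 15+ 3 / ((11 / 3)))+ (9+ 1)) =-191994015451660852183 / 1537405200105823125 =-124.88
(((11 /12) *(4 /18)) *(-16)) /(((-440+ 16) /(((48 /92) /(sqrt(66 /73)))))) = 2 *sqrt(4818) /32913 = 0.00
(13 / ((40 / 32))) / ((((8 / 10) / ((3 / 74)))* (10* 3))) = 13 / 740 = 0.02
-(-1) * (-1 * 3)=-3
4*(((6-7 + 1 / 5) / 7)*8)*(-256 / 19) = 32768 / 665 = 49.28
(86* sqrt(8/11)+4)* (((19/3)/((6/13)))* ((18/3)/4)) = 247/3+10621* sqrt(22)/33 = 1591.94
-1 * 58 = -58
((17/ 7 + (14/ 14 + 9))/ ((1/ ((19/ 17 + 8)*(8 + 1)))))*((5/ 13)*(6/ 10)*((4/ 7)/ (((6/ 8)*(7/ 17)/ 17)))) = 33011280/ 4459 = 7403.29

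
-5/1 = -5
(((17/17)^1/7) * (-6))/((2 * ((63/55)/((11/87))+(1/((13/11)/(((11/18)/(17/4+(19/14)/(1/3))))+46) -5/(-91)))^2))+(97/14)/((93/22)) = 13216395434402211969973/8088982566621900181644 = 1.63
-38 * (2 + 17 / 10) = -703 / 5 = -140.60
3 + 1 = 4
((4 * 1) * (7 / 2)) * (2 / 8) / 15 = 7 / 30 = 0.23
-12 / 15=-4 / 5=-0.80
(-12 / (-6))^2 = 4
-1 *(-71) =71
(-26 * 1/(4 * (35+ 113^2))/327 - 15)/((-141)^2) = -125607253/166479835896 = -0.00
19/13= 1.46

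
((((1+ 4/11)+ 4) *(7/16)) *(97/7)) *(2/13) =5723/1144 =5.00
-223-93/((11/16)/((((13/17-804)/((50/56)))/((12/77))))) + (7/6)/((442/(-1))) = 10351421929/13260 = 780650.22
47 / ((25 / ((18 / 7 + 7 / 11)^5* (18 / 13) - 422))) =6142647584056 / 67669603925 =90.77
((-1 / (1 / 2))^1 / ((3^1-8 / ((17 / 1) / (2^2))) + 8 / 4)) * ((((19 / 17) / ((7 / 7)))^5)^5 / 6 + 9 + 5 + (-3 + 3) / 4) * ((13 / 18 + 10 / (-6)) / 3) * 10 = 2889045991627609446837667447646435 / 85720773291389935684386069105909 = 33.70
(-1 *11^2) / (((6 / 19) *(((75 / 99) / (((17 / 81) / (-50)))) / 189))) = 3009391 / 7500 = 401.25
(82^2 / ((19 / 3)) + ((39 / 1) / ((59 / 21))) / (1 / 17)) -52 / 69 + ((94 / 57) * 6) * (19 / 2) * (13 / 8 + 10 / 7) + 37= 3510606721 / 2165772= 1620.95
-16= -16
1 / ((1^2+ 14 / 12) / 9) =54 / 13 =4.15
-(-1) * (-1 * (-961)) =961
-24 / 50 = -0.48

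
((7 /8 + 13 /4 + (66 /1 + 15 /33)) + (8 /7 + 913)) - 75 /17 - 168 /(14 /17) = 8129525 /10472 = 776.31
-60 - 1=-61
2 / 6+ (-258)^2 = 199693 / 3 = 66564.33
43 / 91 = 0.47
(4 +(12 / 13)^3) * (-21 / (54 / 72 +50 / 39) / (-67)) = 2650032 / 3589391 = 0.74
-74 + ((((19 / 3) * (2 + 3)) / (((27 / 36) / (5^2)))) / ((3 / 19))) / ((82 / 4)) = 279082 / 1107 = 252.11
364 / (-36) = -10.11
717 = 717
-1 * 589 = -589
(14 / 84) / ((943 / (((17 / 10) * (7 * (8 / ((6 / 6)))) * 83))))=19754 / 14145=1.40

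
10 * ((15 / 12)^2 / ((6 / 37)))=4625 / 48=96.35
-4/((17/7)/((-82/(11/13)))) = 29848/187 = 159.61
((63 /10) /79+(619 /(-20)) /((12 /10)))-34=-566069 /9480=-59.71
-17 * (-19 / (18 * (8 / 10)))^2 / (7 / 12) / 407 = -153425 / 1230768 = -0.12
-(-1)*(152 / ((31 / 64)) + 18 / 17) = 165934 / 527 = 314.87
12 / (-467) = -12 / 467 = -0.03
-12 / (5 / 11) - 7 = -167 / 5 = -33.40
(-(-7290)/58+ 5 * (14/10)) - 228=-2764/29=-95.31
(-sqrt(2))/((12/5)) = -5 * sqrt(2)/12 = -0.59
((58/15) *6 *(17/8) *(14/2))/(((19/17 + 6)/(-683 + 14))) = -39248223/1210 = -32436.55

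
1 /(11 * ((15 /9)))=3 /55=0.05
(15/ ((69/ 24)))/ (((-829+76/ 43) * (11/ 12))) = -20640/ 2999821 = -0.01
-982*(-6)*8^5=193069056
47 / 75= 0.63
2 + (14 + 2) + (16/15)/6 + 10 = 1268/45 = 28.18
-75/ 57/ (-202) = 25/ 3838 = 0.01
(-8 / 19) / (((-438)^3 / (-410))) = -410 / 199565721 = -0.00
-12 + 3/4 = -45/4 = -11.25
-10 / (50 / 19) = -19 / 5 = -3.80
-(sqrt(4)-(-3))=-5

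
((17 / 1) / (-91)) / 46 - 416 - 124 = -2260457 / 4186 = -540.00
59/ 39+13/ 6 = 287/ 78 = 3.68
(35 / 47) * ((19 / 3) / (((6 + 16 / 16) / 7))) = 665 / 141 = 4.72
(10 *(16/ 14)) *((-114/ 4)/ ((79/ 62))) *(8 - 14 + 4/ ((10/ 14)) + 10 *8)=-11252256/ 553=-20347.66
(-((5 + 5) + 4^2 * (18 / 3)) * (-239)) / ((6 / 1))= 12667 / 3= 4222.33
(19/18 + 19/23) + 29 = 12785/414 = 30.88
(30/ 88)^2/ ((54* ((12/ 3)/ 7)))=175/ 46464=0.00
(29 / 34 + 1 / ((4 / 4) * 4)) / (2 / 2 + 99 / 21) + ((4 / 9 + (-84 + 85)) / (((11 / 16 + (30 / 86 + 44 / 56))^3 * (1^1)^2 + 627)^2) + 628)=15378996807182113465582062606228289 / 24481323986296460773004340397344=628.19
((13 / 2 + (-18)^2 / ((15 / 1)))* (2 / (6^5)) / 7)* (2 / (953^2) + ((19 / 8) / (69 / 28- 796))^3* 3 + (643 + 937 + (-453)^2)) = 4631088368418300350679997177 / 21690702180941131790887680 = 213.51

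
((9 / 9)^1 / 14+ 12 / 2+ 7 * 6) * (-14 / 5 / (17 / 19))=-12787 / 85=-150.44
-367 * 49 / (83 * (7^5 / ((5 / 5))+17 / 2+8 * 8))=-35966 / 2801997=-0.01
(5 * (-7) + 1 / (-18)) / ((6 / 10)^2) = -15775 / 162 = -97.38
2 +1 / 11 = 23 / 11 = 2.09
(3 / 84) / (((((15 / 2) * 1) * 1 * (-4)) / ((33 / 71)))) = -11 / 19880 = -0.00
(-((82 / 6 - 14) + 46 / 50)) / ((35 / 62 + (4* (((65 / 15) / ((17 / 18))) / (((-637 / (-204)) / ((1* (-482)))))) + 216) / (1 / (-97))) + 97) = -133672 / 57861273675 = -0.00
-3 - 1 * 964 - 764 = -1731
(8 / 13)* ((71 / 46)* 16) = 4544 / 299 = 15.20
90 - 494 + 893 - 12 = 477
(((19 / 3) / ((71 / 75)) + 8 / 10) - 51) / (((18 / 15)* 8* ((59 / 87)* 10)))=-223967 / 335120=-0.67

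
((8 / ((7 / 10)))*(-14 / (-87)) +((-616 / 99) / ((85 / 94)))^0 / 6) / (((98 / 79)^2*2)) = 2178109 / 3342192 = 0.65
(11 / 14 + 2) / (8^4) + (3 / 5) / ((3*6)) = 29257 / 860160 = 0.03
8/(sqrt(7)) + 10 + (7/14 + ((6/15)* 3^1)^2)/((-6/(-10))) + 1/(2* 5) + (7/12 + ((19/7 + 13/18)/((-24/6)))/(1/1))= 8* sqrt(7)/7 + 6581/504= 16.08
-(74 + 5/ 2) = -153/ 2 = -76.50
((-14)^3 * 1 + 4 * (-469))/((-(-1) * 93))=-1540/31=-49.68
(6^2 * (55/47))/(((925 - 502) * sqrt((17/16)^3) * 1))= 14080 * sqrt(17)/638401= 0.09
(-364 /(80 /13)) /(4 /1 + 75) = -1183 /1580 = -0.75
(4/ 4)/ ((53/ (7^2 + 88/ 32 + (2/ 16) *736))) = 575/ 212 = 2.71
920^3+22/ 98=38155712011/ 49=778688000.22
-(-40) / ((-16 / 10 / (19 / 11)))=-475 / 11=-43.18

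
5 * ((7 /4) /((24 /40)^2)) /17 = 875 /612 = 1.43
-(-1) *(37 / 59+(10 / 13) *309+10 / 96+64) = 11134027 / 36816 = 302.42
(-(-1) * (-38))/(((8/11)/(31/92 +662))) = -34607.11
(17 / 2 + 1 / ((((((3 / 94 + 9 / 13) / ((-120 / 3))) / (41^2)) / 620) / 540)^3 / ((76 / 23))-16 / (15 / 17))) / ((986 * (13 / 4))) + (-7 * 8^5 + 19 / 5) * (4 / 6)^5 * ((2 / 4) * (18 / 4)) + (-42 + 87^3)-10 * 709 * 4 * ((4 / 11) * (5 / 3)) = 5153888553866667679204787835095640817585105633019374 / 8989690829483455310356660217697023047867871745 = 573310.99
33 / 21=11 / 7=1.57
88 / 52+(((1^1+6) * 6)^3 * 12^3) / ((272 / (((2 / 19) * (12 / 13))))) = 14772554 / 323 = 45735.46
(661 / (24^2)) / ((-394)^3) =-661 / 35229878784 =-0.00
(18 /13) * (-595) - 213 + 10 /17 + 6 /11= -2517817 /2431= -1035.71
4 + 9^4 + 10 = 6575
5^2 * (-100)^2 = 250000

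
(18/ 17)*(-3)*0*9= 0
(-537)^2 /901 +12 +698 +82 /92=42728575 /41446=1030.95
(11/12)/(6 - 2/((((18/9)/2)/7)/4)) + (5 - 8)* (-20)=35989/600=59.98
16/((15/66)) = 352/5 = 70.40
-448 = -448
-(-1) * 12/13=12/13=0.92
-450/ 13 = -34.62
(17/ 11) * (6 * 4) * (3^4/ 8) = 4131/ 11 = 375.55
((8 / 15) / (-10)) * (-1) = 4 / 75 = 0.05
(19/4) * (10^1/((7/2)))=95/7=13.57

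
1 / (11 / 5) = 5 / 11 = 0.45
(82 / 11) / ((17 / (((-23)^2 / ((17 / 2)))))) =86756 / 3179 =27.29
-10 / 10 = -1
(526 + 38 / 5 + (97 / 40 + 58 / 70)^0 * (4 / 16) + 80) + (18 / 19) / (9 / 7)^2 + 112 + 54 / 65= 32333707 / 44460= 727.25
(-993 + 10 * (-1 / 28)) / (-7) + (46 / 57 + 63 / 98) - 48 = 266335 / 2793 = 95.36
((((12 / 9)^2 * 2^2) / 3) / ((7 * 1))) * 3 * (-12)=-256 / 21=-12.19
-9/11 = -0.82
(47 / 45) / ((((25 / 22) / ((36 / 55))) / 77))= 28952 / 625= 46.32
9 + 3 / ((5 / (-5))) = 6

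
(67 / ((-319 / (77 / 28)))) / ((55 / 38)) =-1273 / 3190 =-0.40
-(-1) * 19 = 19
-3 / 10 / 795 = -1 / 2650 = -0.00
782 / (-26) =-391 / 13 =-30.08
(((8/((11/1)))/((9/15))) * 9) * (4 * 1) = 480/11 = 43.64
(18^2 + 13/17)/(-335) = -5521/5695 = -0.97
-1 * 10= -10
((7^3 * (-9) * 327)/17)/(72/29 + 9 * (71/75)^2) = -18296263125/3250213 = -5629.25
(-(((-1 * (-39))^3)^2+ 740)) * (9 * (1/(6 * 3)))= -1759372250.50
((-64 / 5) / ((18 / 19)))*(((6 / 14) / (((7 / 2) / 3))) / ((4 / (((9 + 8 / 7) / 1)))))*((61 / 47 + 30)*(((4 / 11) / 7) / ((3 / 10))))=-254000512 / 3723951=-68.21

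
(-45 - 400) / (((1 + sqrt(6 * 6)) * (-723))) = 445 / 5061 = 0.09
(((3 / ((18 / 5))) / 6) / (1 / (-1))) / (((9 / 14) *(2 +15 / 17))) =-85 / 1134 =-0.07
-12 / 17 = -0.71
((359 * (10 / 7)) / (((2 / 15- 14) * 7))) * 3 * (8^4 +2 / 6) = -330881325 / 5096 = -64929.62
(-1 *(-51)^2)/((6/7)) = -6069/2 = -3034.50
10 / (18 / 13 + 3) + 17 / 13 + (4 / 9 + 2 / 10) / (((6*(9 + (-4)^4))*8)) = 507344363 / 141382800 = 3.59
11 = 11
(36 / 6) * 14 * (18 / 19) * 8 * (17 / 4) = 51408 / 19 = 2705.68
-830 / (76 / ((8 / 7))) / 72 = -415 / 2394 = -0.17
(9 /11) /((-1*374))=-9 /4114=-0.00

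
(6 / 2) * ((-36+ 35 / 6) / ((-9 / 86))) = 7783 / 9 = 864.78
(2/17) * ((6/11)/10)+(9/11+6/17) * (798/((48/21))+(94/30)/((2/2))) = 3085831/7480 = 412.54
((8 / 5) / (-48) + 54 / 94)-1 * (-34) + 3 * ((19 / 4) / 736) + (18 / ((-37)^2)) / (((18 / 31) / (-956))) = 36689629649 / 2841386880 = 12.91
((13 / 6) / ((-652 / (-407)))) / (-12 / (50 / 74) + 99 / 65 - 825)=-1719575 / 1069548624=-0.00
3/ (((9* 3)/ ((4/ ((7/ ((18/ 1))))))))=1.14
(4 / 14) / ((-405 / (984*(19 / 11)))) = -12464 / 10395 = -1.20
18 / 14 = 9 / 7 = 1.29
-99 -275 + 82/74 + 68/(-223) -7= -3137004/8251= -380.20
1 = 1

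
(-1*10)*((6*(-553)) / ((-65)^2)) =6636 / 845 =7.85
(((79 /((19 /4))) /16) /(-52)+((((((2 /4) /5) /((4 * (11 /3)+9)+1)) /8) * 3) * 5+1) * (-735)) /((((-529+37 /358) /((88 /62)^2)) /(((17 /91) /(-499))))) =-79748730981293 /75512325339063795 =-0.00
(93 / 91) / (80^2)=93 / 582400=0.00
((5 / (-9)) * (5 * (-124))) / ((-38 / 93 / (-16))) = 768800 / 57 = 13487.72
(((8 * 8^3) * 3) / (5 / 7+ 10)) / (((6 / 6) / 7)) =200704 / 25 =8028.16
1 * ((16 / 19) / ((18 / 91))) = 728 / 171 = 4.26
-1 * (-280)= 280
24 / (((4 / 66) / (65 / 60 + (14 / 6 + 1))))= 1749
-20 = -20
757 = 757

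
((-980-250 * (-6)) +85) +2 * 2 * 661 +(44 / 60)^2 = 731146 / 225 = 3249.54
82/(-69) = -82/69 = -1.19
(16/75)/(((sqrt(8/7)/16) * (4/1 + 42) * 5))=32 * sqrt(14)/8625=0.01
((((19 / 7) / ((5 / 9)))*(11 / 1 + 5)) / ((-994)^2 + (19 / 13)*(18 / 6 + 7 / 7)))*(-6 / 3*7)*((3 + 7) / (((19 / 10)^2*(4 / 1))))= -2925 / 3813224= -0.00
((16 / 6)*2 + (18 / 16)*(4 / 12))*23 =3151 / 24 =131.29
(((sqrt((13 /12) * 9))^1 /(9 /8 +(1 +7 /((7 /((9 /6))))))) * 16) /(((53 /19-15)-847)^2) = 23104 * sqrt(39) /7728663125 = 0.00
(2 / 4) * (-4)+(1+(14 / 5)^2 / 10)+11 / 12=1051 / 1500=0.70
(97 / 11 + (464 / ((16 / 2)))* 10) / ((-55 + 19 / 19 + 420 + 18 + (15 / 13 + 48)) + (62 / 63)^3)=1.36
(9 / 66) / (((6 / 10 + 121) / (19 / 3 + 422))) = 6425 / 13376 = 0.48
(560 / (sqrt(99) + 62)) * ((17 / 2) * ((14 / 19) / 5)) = 118048 / 10165- 5712 * sqrt(11) / 10165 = 9.75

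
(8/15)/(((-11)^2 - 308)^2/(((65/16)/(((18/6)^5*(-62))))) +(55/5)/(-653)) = -67912/16513365552321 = -0.00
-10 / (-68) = 5 / 34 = 0.15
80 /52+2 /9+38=4652 /117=39.76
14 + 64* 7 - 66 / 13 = 5940 / 13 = 456.92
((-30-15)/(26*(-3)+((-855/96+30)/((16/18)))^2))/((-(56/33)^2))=1520640/47209001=0.03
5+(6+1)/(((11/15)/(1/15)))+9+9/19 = 3158/209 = 15.11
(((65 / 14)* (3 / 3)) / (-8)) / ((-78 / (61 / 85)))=61 / 11424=0.01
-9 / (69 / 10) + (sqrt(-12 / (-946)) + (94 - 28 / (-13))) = sqrt(2838) / 473 + 28360 / 299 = 94.96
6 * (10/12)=5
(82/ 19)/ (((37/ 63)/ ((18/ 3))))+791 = 587069/ 703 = 835.09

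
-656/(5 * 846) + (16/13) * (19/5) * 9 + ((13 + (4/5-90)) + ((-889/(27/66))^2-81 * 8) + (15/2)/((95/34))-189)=4439804111063/940329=4721543.32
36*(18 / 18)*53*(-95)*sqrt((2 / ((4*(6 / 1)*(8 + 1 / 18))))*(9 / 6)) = -54378*sqrt(145) / 29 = -22579.24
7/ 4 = 1.75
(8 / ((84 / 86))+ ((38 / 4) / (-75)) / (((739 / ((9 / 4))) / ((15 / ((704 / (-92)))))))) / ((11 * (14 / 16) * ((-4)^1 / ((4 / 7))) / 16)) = -894922913 / 460060755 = -1.95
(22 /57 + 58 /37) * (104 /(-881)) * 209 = -48.20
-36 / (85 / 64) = -2304 / 85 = -27.11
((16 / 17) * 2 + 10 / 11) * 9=4698 / 187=25.12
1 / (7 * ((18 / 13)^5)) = 371293 / 13226976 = 0.03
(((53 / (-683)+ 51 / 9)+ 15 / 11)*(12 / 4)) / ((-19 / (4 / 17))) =-626828 / 2426699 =-0.26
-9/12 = -3/4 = -0.75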